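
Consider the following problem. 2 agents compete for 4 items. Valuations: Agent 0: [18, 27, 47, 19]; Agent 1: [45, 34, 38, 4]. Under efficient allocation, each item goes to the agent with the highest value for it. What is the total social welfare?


Step 1: For each item, find the maximum value among all agents.
Step 2: Item 0 -> Agent 1 (value 45)
Step 3: Item 1 -> Agent 1 (value 34)
Step 4: Item 2 -> Agent 0 (value 47)
Step 5: Item 3 -> Agent 0 (value 19)
Step 6: Total welfare = 45 + 34 + 47 + 19 = 145

145


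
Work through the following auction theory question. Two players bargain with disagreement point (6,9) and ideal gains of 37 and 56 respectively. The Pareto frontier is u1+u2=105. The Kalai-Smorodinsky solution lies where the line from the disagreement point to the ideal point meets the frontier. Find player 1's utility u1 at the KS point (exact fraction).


Step 1: At the KS point, (u1-d1)/r1 = (u2-d2)/r2 = t and u1+u2 = 105
Step 2: u1 = d1 + r1*t and u2 = d2 + r2*t, so (d1 + r1*t) + (d2 + r2*t) = 105
Step 3: t = (105 - 6 - 9)/(37 + 56) = 90/93 = 30/31
Step 4: u1 = d1 + r1*t = 6 + 37 * 30/31 = 1296/31
Step 5: (Check: u2 = d2 + r2*t = 1959/31; u1+u2 = 1296/31 + 1959/31 = 105, on the frontier.)

1296/31


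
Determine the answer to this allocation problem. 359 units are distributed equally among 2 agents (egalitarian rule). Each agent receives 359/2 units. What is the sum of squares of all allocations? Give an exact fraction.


Step 1: Each agent's share = 359/2
Step 2: Square of each share = (359/2)^2 = 128881/4
Step 3: Sum of squares = 2 * 128881/4 = 128881/2

128881/2


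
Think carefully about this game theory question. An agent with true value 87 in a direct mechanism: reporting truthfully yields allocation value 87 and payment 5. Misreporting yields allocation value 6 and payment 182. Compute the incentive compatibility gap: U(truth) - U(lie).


Step 1: U(truth) = value - payment = 87 - 5 = 82
Step 2: U(lie) = allocation - payment = 6 - 182 = -176
Step 3: IC gap = 82 - (-176) = 258

258


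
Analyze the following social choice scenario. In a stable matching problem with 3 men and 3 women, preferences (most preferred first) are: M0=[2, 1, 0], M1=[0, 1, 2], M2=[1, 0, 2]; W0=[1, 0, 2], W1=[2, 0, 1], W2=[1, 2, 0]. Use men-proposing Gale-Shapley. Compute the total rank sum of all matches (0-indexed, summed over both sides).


Step 1: Run Gale-Shapley (men propose, women hold best offer):
  M0 proposes to W2; she accepts
  M1 proposes to W0; she accepts
  M2 proposes to W1; she accepts
Step 2: Final matching: W0-M1, W1-M2, W2-M0
Step 3: 0-indexed ranks (man's rank of his match, then woman's): 0 + 0 + 0 + 0 + 0 + 2
Step 4: Total rank sum = 2

2


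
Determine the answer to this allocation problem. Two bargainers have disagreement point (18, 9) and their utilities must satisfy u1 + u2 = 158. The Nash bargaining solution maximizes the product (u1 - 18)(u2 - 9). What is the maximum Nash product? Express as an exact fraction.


Step 1: The Nash solution splits surplus symmetrically above the disagreement point
Step 2: u1 = (total + d1 - d2)/2 = (158 + 18 - 9)/2 = 167/2
Step 3: u2 = (total - d1 + d2)/2 = (158 - 18 + 9)/2 = 149/2
Step 4: Nash product = (167/2 - 18) * (149/2 - 9)
Step 5: = 131/2 * 131/2 = 17161/4

17161/4


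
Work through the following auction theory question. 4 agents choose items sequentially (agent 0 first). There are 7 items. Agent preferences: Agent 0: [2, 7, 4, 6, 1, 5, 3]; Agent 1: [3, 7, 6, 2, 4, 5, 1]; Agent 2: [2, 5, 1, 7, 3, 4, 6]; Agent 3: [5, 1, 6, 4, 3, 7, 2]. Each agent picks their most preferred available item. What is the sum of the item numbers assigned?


Step 1: Agent 0 picks item 2
Step 2: Agent 1 picks item 3
Step 3: Agent 2 picks item 5
Step 4: Agent 3 picks item 1
Step 5: Sum = 2 + 3 + 5 + 1 = 11

11


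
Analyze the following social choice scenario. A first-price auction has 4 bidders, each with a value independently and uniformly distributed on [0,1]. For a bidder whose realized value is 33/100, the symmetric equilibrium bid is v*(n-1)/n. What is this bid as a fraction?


Step 1: The symmetric BNE bidding function is b(v) = v * (n-1) / n
Step 2: Substitute v = 33/100 and n = 4
Step 3: b = 33/100 * 3/4
Step 4: b = 99/400

99/400


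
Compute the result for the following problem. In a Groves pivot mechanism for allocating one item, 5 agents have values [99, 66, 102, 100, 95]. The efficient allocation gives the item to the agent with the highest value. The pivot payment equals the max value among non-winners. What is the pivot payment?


Step 1: The efficient winner is agent 2 with value 102
Step 2: Other agents' values: [99, 66, 100, 95]
Step 3: Pivot payment = max(others) = 100
Step 4: The winner pays 100

100


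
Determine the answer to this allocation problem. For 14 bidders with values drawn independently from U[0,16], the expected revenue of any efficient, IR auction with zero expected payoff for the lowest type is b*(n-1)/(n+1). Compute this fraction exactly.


Step 1: By Revenue Equivalence, expected revenue = b*(n-1)/(n+1)
Step 2: Substituting n = 14, b = 16
Step 3: Revenue = 16*(14-1)/(14+1) = 16*13/15
Step 4: Revenue = 208/15

208/15


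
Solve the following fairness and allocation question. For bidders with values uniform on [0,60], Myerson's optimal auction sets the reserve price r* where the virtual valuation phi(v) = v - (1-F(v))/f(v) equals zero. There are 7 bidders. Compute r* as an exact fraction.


Step 1: For U[0,60], F(v) = v/60 and f(v) = 1/60
Step 2: phi(v) = v - (1 - v/60)/(1/60) = v - (60 - v) = 2v - 60
Step 3: Set phi(r*) = 0: 2r* - 60 = 0
Step 4: r* = 60/2 = 30 (the number of bidders n = 7 does not enter)

30


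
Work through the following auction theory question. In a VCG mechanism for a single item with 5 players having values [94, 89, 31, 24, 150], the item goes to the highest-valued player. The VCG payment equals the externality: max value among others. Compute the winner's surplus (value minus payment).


Step 1: The winner is the agent with the highest value: agent 4 with value 150
Step 2: Values of other agents: [94, 89, 31, 24]
Step 3: VCG payment = max of others' values = 94
Step 4: Surplus = 150 - 94 = 56

56


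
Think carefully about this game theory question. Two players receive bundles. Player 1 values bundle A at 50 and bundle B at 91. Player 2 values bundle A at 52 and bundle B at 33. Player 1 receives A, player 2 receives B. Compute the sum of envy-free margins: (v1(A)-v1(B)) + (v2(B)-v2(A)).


Step 1: Player 1's margin = v1(A) - v1(B) = 50 - 91 = -41
Step 2: Player 2's margin = v2(B) - v2(A) = 33 - 52 = -19
Step 3: Total margin = -41 + -19 = -60

-60


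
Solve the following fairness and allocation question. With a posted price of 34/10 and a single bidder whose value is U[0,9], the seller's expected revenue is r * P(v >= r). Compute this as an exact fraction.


Step 1: Posted price r = 17/5, value support [0,9]
Step 2: P(v >= r) = (9 - 17/5)/9 = 28/45
Step 3: Expected revenue = r * P(v >= r) = 17/5 * 28/45
Step 4: Revenue = 476/225

476/225


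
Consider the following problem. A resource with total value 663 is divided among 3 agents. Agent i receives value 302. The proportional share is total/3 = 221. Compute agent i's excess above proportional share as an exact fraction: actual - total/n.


Step 1: Proportional share = 663/3 = 221
Step 2: Agent's actual allocation = 302
Step 3: Excess = 302 - 221 = 81

81


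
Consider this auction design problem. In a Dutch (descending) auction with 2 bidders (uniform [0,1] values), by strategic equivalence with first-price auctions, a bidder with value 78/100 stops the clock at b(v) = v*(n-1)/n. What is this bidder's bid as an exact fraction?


Step 1: Dutch auctions are strategically equivalent to first-price auctions
Step 2: The equilibrium bid is b(v) = v*(n-1)/n
Step 3: b = 39/50 * 1/2
Step 4: b = 39/100

39/100


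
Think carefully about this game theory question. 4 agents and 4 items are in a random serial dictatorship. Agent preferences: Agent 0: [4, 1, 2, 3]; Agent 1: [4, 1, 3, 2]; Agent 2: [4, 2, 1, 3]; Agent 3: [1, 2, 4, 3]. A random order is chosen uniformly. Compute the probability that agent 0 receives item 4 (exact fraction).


Step 1: Agent 0 wants item 4
Step 2: There are 24 possible orderings of agents
Step 3: In 8 orderings, agent 0 gets item 4
Step 4: Probability = 8/24 = 1/3

1/3


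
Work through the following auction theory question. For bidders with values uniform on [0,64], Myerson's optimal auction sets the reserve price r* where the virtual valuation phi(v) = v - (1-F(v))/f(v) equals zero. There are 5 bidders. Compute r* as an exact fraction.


Step 1: For U[0,64], F(v) = v/64 and f(v) = 1/64
Step 2: phi(v) = v - (1 - v/64)/(1/64) = v - (64 - v) = 2v - 64
Step 3: Set phi(r*) = 0: 2r* - 64 = 0
Step 4: r* = 64/2 = 32 (the number of bidders n = 5 does not enter)

32


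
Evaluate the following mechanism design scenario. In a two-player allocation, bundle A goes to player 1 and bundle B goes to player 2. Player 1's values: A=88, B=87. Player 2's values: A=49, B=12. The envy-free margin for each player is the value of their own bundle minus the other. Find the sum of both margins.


Step 1: Player 1's margin = v1(A) - v1(B) = 88 - 87 = 1
Step 2: Player 2's margin = v2(B) - v2(A) = 12 - 49 = -37
Step 3: Total margin = 1 + -37 = -36

-36


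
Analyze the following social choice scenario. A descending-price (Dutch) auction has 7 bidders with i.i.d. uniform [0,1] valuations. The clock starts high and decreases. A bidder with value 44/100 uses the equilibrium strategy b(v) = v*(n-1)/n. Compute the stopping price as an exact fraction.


Step 1: Dutch auctions are strategically equivalent to first-price auctions
Step 2: The equilibrium bid is b(v) = v*(n-1)/n
Step 3: b = 11/25 * 6/7
Step 4: b = 66/175

66/175


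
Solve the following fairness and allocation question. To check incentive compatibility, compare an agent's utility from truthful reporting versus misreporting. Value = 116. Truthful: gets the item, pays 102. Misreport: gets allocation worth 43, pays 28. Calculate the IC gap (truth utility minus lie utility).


Step 1: U(truth) = value - payment = 116 - 102 = 14
Step 2: U(lie) = allocation - payment = 43 - 28 = 15
Step 3: IC gap = 14 - 15 = -1

-1


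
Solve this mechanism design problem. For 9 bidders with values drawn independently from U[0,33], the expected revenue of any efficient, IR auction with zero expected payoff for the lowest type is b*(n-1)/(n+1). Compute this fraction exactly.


Step 1: By Revenue Equivalence, expected revenue = b*(n-1)/(n+1)
Step 2: Substituting n = 9, b = 33
Step 3: Revenue = 33*(9-1)/(9+1) = 33*8/10
Step 4: Revenue = 264/10 = 132/5

132/5


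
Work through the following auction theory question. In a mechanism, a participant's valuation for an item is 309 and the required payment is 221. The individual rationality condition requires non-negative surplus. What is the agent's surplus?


Step 1: Surplus = value - payment = 309 - 221 = 88
Step 2: IR is satisfied (surplus >= 0)

88


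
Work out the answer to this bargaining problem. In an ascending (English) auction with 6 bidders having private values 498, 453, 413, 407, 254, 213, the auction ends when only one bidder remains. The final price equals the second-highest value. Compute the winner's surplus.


Step 1: Identify the highest value: 498
Step 2: Identify the second-highest value: 453
Step 3: The final price = second-highest value = 453
Step 4: Surplus = 498 - 453 = 45

45


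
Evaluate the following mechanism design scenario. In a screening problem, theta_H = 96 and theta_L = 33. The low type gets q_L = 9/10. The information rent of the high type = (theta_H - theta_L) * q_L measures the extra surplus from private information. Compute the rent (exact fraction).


Step 1: theta_H - theta_L = 96 - 33 = 63
Step 2: Information rent = (theta_H - theta_L) * q_L
Step 3: = 63 * 9/10
Step 4: = 567/10

567/10


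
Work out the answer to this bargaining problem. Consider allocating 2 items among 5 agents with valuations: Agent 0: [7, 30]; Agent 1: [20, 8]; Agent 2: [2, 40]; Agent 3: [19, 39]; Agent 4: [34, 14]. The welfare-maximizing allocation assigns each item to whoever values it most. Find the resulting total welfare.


Step 1: For each item, find the maximum value among all agents.
Step 2: Item 0 -> Agent 4 (value 34)
Step 3: Item 1 -> Agent 2 (value 40)
Step 4: Total welfare = 34 + 40 = 74

74


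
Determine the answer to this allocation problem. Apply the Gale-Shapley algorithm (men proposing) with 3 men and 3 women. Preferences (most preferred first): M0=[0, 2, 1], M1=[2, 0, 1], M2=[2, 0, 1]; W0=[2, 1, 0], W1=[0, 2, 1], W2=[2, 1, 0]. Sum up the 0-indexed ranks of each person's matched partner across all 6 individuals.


Step 1: Run Gale-Shapley (men propose, women hold best offer):
  M0 proposes to W0; she accepts
  M1 proposes to W2; she accepts
  M2 proposes to W2; she switches from M1
  M1 proposes to W0; she switches from M0
  M0 proposes to W2; rejected
  M0 proposes to W1; she accepts
Step 2: Final matching: W0-M1, W1-M0, W2-M2
Step 3: 0-indexed ranks (man's rank of his match, then woman's): 1 + 1 + 2 + 0 + 0 + 0
Step 4: Total rank sum = 4

4


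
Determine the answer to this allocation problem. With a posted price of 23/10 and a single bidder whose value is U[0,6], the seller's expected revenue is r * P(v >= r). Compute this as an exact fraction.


Step 1: Posted price r = 23/10, value support [0,6]
Step 2: P(v >= r) = (6 - 23/10)/6 = 37/60
Step 3: Expected revenue = r * P(v >= r) = 23/10 * 37/60
Step 4: Revenue = 851/600

851/600


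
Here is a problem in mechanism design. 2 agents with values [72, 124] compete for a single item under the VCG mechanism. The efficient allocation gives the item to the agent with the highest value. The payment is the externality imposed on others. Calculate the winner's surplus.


Step 1: The winner is the agent with the highest value: agent 1 with value 124
Step 2: Values of other agents: [72]
Step 3: VCG payment = max of others' values = 72
Step 4: Surplus = 124 - 72 = 52

52


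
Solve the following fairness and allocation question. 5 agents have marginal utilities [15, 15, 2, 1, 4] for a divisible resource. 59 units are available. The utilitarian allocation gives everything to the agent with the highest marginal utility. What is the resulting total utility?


Step 1: The marginal utilities are [15, 15, 2, 1, 4]
Step 2: The highest marginal utility is 15
Step 3: All 59 units go to that agent
Step 4: Total utility = 15 * 59 = 885

885


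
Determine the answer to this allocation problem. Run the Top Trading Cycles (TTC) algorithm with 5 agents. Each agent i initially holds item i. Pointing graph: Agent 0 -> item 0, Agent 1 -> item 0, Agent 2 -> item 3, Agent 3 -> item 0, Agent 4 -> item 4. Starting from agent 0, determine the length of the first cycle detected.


Step 1: Trace the pointer graph from agent 0: 0 -> 0
Step 2: A cycle is detected when we revisit agent 0
Step 3: The cycle is: 0 -> 0
Step 4: Cycle length = 1

1


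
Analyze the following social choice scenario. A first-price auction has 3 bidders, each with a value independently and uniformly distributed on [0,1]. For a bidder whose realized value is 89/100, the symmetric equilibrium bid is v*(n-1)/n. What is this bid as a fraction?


Step 1: The symmetric BNE bidding function is b(v) = v * (n-1) / n
Step 2: Substitute v = 89/100 and n = 3
Step 3: b = 89/100 * 2/3
Step 4: b = 89/150

89/150


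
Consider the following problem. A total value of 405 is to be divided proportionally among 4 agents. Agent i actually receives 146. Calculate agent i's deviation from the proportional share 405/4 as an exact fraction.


Step 1: Proportional share = 405/4
Step 2: Agent's actual allocation = 146
Step 3: Excess = 146 - 405/4 = 179/4

179/4


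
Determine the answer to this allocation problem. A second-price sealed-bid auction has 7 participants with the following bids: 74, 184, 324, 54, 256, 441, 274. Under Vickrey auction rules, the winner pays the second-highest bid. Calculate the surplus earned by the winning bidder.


Step 1: Sort bids in descending order: 441, 324, 274, 256, 184, 74, 54
Step 2: The winning bid is the highest: 441
Step 3: The payment equals the second-highest bid: 324
Step 4: Surplus = winner's bid - payment = 441 - 324 = 117

117


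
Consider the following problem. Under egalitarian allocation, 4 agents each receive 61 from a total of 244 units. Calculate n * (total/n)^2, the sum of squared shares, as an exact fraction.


Step 1: Each agent's share = 244/4 = 61
Step 2: Square of each share = (61)^2 = 3721
Step 3: Sum of squares = 4 * 3721 = 14884

14884


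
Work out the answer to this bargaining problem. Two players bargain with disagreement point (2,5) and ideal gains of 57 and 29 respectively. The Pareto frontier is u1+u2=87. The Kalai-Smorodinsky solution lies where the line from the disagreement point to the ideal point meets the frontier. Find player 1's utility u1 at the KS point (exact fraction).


Step 1: At the KS point, (u1-d1)/r1 = (u2-d2)/r2 = t and u1+u2 = 87
Step 2: u1 = d1 + r1*t and u2 = d2 + r2*t, so (d1 + r1*t) + (d2 + r2*t) = 87
Step 3: t = (87 - 2 - 5)/(57 + 29) = 80/86 = 40/43
Step 4: u1 = d1 + r1*t = 2 + 57 * 40/43 = 2366/43
Step 5: (Check: u2 = d2 + r2*t = 1375/43; u1+u2 = 2366/43 + 1375/43 = 87, on the frontier.)

2366/43


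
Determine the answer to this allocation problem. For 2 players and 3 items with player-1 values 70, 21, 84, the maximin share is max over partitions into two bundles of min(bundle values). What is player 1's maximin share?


Step 1: Item values = 70, 21, 84
Step 2: Enumerate all 2-bundle partitions and take the smaller bundle:
  Partition 1: {70} vs {21,84} -> bundles 70, 105; min = 70
  Partition 2: {21} vs {70,84} -> bundles 21, 154; min = 21
  Partition 3: {84} vs {70,21} -> bundles 84, 91; min = 84
Step 3: MMS = max(70, 21, 84) = 84

84


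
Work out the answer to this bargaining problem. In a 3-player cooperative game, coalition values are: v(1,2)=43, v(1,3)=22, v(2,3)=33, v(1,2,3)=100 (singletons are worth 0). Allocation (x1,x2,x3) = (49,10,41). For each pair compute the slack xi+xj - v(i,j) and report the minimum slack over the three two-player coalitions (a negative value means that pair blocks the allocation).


Step 1: Slack for coalition (1,2): x1+x2 - v12 = 59 - 43 = 16
Step 2: Slack for coalition (1,3): x1+x3 - v13 = 90 - 22 = 68
Step 3: Slack for coalition (2,3): x2+x3 - v23 = 51 - 33 = 18
Step 4: Minimum slack = min(16, 68, 18) = 16, attained by (1,2); no pair can gain by deviating, so the allocation is in the core

16


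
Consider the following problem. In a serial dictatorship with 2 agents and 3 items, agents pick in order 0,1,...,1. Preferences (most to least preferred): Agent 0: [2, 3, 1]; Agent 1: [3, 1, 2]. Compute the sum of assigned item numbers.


Step 1: Agent 0 picks item 2
Step 2: Agent 1 picks item 3
Step 3: Sum = 2 + 3 = 5

5


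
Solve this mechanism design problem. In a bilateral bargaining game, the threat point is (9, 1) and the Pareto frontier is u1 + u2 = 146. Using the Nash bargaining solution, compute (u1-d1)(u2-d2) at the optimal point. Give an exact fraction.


Step 1: The Nash solution splits surplus symmetrically above the disagreement point
Step 2: u1 = (total + d1 - d2)/2 = (146 + 9 - 1)/2 = 77
Step 3: u2 = (total - d1 + d2)/2 = (146 - 9 + 1)/2 = 69
Step 4: Nash product = (77 - 9) * (69 - 1)
Step 5: = 68 * 68 = 4624

4624


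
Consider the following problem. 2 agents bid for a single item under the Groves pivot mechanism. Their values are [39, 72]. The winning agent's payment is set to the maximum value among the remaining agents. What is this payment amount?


Step 1: The efficient winner is agent 1 with value 72
Step 2: Other agents' values: [39]
Step 3: Pivot payment = max(others) = 39
Step 4: The winner pays 39

39


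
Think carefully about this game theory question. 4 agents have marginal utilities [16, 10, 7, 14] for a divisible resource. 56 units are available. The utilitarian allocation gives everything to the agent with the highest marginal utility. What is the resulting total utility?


Step 1: The marginal utilities are [16, 10, 7, 14]
Step 2: The highest marginal utility is 16
Step 3: All 56 units go to that agent
Step 4: Total utility = 16 * 56 = 896

896


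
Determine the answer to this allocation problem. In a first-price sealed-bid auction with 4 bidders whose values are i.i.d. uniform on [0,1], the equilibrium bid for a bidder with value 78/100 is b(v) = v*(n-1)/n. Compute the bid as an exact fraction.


Step 1: The symmetric BNE bidding function is b(v) = v * (n-1) / n
Step 2: Substitute v = 39/50 and n = 4
Step 3: b = 39/50 * 3/4
Step 4: b = 117/200

117/200


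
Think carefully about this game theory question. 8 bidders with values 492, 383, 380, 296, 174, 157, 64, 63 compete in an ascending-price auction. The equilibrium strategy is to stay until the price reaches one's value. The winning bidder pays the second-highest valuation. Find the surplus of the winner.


Step 1: Identify the highest value: 492
Step 2: Identify the second-highest value: 383
Step 3: The final price = second-highest value = 383
Step 4: Surplus = 492 - 383 = 109

109


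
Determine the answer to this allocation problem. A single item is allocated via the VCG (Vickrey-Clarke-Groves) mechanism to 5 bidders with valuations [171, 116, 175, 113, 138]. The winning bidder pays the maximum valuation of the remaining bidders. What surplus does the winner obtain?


Step 1: The winner is the agent with the highest value: agent 2 with value 175
Step 2: Values of other agents: [171, 116, 113, 138]
Step 3: VCG payment = max of others' values = 171
Step 4: Surplus = 175 - 171 = 4

4


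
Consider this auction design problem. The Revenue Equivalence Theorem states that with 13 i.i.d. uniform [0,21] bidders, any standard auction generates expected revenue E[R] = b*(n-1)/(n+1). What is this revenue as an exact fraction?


Step 1: By Revenue Equivalence, expected revenue = b*(n-1)/(n+1)
Step 2: Substituting n = 13, b = 21
Step 3: Revenue = 21*(13-1)/(13+1) = 21*12/14
Step 4: Revenue = 252/14 = 18

18


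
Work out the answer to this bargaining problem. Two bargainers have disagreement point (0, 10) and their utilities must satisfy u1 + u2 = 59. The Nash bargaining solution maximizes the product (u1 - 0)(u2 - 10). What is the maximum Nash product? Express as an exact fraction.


Step 1: The Nash solution splits surplus symmetrically above the disagreement point
Step 2: u1 = (total + d1 - d2)/2 = (59 + 0 - 10)/2 = 49/2
Step 3: u2 = (total - d1 + d2)/2 = (59 - 0 + 10)/2 = 69/2
Step 4: Nash product = (49/2 - 0) * (69/2 - 10)
Step 5: = 49/2 * 49/2 = 2401/4

2401/4


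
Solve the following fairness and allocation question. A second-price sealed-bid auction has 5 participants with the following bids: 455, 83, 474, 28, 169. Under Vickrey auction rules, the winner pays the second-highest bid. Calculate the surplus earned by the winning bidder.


Step 1: Sort bids in descending order: 474, 455, 169, 83, 28
Step 2: The winning bid is the highest: 474
Step 3: The payment equals the second-highest bid: 455
Step 4: Surplus = winner's bid - payment = 474 - 455 = 19

19


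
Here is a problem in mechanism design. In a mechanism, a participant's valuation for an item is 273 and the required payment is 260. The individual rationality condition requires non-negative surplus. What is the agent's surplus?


Step 1: Surplus = value - payment = 273 - 260 = 13
Step 2: IR is satisfied (surplus >= 0)

13


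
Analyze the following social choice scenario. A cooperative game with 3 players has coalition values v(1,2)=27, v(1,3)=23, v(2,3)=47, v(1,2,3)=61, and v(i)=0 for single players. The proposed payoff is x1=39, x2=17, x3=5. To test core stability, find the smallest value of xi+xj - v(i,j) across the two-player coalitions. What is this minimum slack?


Step 1: Slack for coalition (1,2): x1+x2 - v12 = 56 - 27 = 29
Step 2: Slack for coalition (1,3): x1+x3 - v13 = 44 - 23 = 21
Step 3: Slack for coalition (2,3): x2+x3 - v23 = 22 - 47 = -25
Step 4: Minimum slack = min(29, 21, -25) = -25, attained by (2,3); coalition (2,3) can block (slack < 0), so the allocation is not in the core

-25


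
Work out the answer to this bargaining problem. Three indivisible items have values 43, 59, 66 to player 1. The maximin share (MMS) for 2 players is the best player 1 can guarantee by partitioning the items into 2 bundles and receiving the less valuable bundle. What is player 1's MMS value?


Step 1: Item values = 43, 59, 66
Step 2: Enumerate all 2-bundle partitions and take the smaller bundle:
  Partition 1: {43} vs {59,66} -> bundles 43, 125; min = 43
  Partition 2: {59} vs {43,66} -> bundles 59, 109; min = 59
  Partition 3: {66} vs {43,59} -> bundles 66, 102; min = 66
Step 3: MMS = max(43, 59, 66) = 66

66


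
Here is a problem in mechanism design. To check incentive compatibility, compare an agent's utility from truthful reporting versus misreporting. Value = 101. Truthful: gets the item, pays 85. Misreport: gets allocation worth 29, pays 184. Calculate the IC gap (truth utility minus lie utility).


Step 1: U(truth) = value - payment = 101 - 85 = 16
Step 2: U(lie) = allocation - payment = 29 - 184 = -155
Step 3: IC gap = 16 - (-155) = 171

171


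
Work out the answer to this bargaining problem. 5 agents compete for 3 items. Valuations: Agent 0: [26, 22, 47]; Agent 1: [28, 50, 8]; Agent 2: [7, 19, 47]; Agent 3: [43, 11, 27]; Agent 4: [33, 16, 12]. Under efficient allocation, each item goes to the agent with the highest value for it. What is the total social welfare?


Step 1: For each item, find the maximum value among all agents.
Step 2: Item 0 -> Agent 3 (value 43)
Step 3: Item 1 -> Agent 1 (value 50)
Step 4: Item 2 -> Agent 0 (value 47)
Step 5: Total welfare = 43 + 50 + 47 = 140

140


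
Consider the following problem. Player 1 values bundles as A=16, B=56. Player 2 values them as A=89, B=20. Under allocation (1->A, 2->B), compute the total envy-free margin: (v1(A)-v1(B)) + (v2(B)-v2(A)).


Step 1: Player 1's margin = v1(A) - v1(B) = 16 - 56 = -40
Step 2: Player 2's margin = v2(B) - v2(A) = 20 - 89 = -69
Step 3: Total margin = -40 + -69 = -109

-109


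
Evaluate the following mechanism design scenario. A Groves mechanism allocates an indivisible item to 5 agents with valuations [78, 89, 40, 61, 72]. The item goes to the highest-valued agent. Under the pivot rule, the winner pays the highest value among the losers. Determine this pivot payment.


Step 1: The efficient winner is agent 1 with value 89
Step 2: Other agents' values: [78, 40, 61, 72]
Step 3: Pivot payment = max(others) = 78
Step 4: The winner pays 78

78


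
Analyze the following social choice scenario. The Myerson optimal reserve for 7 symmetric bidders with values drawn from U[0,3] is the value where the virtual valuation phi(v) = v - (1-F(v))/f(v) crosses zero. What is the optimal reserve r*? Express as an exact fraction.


Step 1: For U[0,3], F(v) = v/3 and f(v) = 1/3
Step 2: phi(v) = v - (1 - v/3)/(1/3) = v - (3 - v) = 2v - 3
Step 3: Set phi(r*) = 0: 2r* - 3 = 0
Step 4: r* = 3/2 (the number of bidders n = 7 does not enter)

3/2


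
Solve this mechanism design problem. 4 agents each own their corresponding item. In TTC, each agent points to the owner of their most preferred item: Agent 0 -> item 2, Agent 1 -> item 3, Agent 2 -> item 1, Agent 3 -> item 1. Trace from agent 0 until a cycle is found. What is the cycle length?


Step 1: Trace the pointer graph from agent 0: 0 -> 2 -> 1 -> 3 -> 1
Step 2: A cycle is detected when we revisit agent 1
Step 3: The cycle is: 1 -> 3 -> 1
Step 4: Cycle length = 2

2


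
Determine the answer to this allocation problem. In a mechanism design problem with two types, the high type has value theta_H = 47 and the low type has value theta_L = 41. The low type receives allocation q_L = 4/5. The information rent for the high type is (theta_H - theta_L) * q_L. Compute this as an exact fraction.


Step 1: theta_H - theta_L = 47 - 41 = 6
Step 2: Information rent = (theta_H - theta_L) * q_L
Step 3: = 6 * 4/5
Step 4: = 24/5

24/5


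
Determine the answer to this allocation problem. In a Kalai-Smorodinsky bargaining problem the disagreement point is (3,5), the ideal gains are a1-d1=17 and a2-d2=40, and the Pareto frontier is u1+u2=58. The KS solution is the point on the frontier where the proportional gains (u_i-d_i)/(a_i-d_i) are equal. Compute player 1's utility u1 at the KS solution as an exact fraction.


Step 1: At the KS point, (u1-d1)/r1 = (u2-d2)/r2 = t and u1+u2 = 58
Step 2: u1 = d1 + r1*t and u2 = d2 + r2*t, so (d1 + r1*t) + (d2 + r2*t) = 58
Step 3: t = (58 - 3 - 5)/(17 + 40) = 50/57
Step 4: u1 = d1 + r1*t = 3 + 17 * 50/57 = 1021/57
Step 5: (Check: u2 = d2 + r2*t = 2285/57; u1+u2 = 1021/57 + 2285/57 = 58, on the frontier.)

1021/57


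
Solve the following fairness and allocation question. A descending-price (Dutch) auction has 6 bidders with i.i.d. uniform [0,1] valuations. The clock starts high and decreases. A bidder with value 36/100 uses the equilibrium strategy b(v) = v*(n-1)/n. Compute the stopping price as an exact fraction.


Step 1: Dutch auctions are strategically equivalent to first-price auctions
Step 2: The equilibrium bid is b(v) = v*(n-1)/n
Step 3: b = 9/25 * 5/6
Step 4: b = 3/10

3/10


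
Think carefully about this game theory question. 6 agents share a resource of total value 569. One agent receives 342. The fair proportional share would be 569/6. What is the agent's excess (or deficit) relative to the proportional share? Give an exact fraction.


Step 1: Proportional share = 569/6
Step 2: Agent's actual allocation = 342
Step 3: Excess = 342 - 569/6 = 1483/6

1483/6


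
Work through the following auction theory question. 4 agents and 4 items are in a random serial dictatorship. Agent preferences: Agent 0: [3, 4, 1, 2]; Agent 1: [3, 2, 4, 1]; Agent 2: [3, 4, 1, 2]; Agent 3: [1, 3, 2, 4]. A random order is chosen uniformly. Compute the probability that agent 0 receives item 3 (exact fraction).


Step 1: Agent 0 wants item 3
Step 2: There are 24 possible orderings of agents
Step 3: In 8 orderings, agent 0 gets item 3
Step 4: Probability = 8/24 = 1/3

1/3


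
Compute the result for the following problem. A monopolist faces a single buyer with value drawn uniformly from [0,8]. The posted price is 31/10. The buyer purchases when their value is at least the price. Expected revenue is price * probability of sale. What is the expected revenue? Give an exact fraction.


Step 1: Posted price r = 31/10, value support [0,8]
Step 2: P(v >= r) = (8 - 31/10)/8 = 49/80
Step 3: Expected revenue = r * P(v >= r) = 31/10 * 49/80
Step 4: Revenue = 1519/800

1519/800


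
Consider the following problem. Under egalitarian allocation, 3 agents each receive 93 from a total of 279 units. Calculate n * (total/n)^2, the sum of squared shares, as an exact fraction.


Step 1: Each agent's share = 279/3 = 93
Step 2: Square of each share = (93)^2 = 8649
Step 3: Sum of squares = 3 * 8649 = 25947

25947


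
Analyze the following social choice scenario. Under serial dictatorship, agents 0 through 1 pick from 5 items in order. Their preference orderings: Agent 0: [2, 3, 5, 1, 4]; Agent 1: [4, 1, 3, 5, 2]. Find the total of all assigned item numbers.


Step 1: Agent 0 picks item 2
Step 2: Agent 1 picks item 4
Step 3: Sum = 2 + 4 = 6

6


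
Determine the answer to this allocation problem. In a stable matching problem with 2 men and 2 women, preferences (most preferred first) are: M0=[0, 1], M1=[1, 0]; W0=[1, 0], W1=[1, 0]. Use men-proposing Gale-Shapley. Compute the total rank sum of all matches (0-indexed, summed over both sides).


Step 1: Run Gale-Shapley (men propose, women hold best offer):
  M0 proposes to W0; she accepts
  M1 proposes to W1; she accepts
Step 2: Final matching: W0-M0, W1-M1
Step 3: 0-indexed ranks (man's rank of his match, then woman's): 0 + 1 + 0 + 0
Step 4: Total rank sum = 1

1


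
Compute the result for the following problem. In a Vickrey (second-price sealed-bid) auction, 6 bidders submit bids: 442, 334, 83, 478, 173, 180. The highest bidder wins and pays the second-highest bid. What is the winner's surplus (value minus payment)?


Step 1: Sort bids in descending order: 478, 442, 334, 180, 173, 83
Step 2: The winning bid is the highest: 478
Step 3: The payment equals the second-highest bid: 442
Step 4: Surplus = winner's bid - payment = 478 - 442 = 36

36


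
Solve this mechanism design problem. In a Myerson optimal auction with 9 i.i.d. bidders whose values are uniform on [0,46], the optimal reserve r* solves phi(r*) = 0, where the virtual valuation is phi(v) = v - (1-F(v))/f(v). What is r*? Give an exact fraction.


Step 1: For U[0,46], F(v) = v/46 and f(v) = 1/46
Step 2: phi(v) = v - (1 - v/46)/(1/46) = v - (46 - v) = 2v - 46
Step 3: Set phi(r*) = 0: 2r* - 46 = 0
Step 4: r* = 46/2 = 23 (the number of bidders n = 9 does not enter)

23


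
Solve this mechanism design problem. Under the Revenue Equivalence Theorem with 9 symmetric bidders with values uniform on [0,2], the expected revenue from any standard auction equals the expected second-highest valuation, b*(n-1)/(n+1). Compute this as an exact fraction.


Step 1: By Revenue Equivalence, expected revenue = b*(n-1)/(n+1)
Step 2: Substituting n = 9, b = 2
Step 3: Revenue = 2*(9-1)/(9+1) = 2*8/10
Step 4: Revenue = 16/10 = 8/5

8/5


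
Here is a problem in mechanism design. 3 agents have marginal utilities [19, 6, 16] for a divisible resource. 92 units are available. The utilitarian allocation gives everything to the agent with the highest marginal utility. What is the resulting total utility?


Step 1: The marginal utilities are [19, 6, 16]
Step 2: The highest marginal utility is 19
Step 3: All 92 units go to that agent
Step 4: Total utility = 19 * 92 = 1748

1748


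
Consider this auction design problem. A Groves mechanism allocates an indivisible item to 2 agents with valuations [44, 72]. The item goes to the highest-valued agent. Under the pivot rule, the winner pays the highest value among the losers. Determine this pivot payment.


Step 1: The efficient winner is agent 1 with value 72
Step 2: Other agents' values: [44]
Step 3: Pivot payment = max(others) = 44
Step 4: The winner pays 44

44


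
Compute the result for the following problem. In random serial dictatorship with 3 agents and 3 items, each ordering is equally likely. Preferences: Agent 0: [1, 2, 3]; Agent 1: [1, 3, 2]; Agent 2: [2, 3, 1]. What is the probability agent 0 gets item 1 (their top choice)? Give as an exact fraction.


Step 1: Agent 0 wants item 1
Step 2: There are 6 possible orderings of agents
Step 3: In 3 orderings, agent 0 gets item 1
Step 4: Probability = 3/6 = 1/2

1/2


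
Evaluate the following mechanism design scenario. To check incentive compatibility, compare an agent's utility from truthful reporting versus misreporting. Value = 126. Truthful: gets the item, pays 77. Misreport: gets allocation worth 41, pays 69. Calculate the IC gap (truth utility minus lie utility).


Step 1: U(truth) = value - payment = 126 - 77 = 49
Step 2: U(lie) = allocation - payment = 41 - 69 = -28
Step 3: IC gap = 49 - (-28) = 77

77


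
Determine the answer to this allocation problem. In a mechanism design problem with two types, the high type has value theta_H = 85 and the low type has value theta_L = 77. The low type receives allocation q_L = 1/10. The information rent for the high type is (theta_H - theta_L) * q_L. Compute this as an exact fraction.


Step 1: theta_H - theta_L = 85 - 77 = 8
Step 2: Information rent = (theta_H - theta_L) * q_L
Step 3: = 8 * 1/10
Step 4: = 4/5

4/5


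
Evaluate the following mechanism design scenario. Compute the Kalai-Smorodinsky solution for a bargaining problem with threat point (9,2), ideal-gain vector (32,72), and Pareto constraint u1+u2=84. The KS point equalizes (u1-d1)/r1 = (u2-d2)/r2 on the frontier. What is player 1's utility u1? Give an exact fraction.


Step 1: At the KS point, (u1-d1)/r1 = (u2-d2)/r2 = t and u1+u2 = 84
Step 2: u1 = d1 + r1*t and u2 = d2 + r2*t, so (d1 + r1*t) + (d2 + r2*t) = 84
Step 3: t = (84 - 9 - 2)/(32 + 72) = 73/104
Step 4: u1 = d1 + r1*t = 9 + 32 * 73/104 = 409/13
Step 5: (Check: u2 = d2 + r2*t = 683/13; u1+u2 = 409/13 + 683/13 = 84, on the frontier.)

409/13


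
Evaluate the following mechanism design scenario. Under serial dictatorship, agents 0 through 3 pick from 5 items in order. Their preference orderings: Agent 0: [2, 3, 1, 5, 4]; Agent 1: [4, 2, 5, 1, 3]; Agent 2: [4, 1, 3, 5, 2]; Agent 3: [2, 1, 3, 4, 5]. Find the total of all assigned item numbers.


Step 1: Agent 0 picks item 2
Step 2: Agent 1 picks item 4
Step 3: Agent 2 picks item 1
Step 4: Agent 3 picks item 3
Step 5: Sum = 2 + 4 + 1 + 3 = 10

10


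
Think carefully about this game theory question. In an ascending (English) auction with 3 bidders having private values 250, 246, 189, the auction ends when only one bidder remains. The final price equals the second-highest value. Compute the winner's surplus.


Step 1: Identify the highest value: 250
Step 2: Identify the second-highest value: 246
Step 3: The final price = second-highest value = 246
Step 4: Surplus = 250 - 246 = 4

4


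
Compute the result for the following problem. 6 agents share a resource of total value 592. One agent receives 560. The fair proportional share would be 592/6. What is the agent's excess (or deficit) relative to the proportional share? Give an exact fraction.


Step 1: Proportional share = 592/6 = 296/3
Step 2: Agent's actual allocation = 560
Step 3: Excess = 560 - 296/3 = 1384/3

1384/3


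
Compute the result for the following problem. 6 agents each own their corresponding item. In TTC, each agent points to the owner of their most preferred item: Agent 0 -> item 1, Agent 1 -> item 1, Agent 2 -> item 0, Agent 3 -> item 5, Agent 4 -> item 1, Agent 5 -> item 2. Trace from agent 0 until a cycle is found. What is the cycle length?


Step 1: Trace the pointer graph from agent 0: 0 -> 1 -> 1
Step 2: A cycle is detected when we revisit agent 1
Step 3: The cycle is: 1 -> 1
Step 4: Cycle length = 1

1


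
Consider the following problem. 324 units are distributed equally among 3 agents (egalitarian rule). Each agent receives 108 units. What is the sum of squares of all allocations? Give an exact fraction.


Step 1: Each agent's share = 324/3 = 108
Step 2: Square of each share = (108)^2 = 11664
Step 3: Sum of squares = 3 * 11664 = 34992

34992


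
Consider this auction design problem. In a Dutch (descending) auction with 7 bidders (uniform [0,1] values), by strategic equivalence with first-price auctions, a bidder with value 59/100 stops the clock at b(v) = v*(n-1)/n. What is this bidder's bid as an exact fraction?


Step 1: Dutch auctions are strategically equivalent to first-price auctions
Step 2: The equilibrium bid is b(v) = v*(n-1)/n
Step 3: b = 59/100 * 6/7
Step 4: b = 177/350

177/350


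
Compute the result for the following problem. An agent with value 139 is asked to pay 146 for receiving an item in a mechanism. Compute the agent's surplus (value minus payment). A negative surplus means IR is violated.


Step 1: Surplus = value - payment = 139 - 146 = -7
Step 2: IR is violated (surplus < 0)

-7


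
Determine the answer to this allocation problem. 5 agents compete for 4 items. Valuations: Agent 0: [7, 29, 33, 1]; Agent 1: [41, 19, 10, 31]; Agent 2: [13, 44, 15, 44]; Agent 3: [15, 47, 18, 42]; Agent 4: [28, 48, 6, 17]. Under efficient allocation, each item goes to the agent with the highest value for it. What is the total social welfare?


Step 1: For each item, find the maximum value among all agents.
Step 2: Item 0 -> Agent 1 (value 41)
Step 3: Item 1 -> Agent 4 (value 48)
Step 4: Item 2 -> Agent 0 (value 33)
Step 5: Item 3 -> Agent 2 (value 44)
Step 6: Total welfare = 41 + 48 + 33 + 44 = 166

166
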